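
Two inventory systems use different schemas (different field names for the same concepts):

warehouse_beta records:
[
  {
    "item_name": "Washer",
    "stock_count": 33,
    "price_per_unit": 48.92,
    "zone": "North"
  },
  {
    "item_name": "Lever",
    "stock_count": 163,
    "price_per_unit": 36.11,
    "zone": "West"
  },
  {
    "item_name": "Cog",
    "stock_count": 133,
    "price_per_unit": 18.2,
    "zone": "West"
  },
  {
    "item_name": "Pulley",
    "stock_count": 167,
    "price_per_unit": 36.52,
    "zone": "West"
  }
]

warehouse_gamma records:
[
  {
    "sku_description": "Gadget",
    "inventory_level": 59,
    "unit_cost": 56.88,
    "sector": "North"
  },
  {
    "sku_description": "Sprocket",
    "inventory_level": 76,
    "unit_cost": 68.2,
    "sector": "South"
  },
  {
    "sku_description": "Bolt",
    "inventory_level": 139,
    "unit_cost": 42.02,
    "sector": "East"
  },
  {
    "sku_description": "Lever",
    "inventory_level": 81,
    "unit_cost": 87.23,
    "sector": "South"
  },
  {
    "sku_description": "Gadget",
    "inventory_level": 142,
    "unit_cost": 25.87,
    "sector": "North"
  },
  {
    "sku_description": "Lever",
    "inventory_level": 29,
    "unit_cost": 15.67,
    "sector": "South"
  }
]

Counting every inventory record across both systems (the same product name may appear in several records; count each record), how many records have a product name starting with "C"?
1

Schema mapping: "item_name" (warehouse_beta) = "sku_description" (warehouse_gamma) = product name

Records with product name starting with "C" in warehouse_beta: 1
Records with product name starting with "C" in warehouse_gamma: 0

Total: 1 + 0 = 1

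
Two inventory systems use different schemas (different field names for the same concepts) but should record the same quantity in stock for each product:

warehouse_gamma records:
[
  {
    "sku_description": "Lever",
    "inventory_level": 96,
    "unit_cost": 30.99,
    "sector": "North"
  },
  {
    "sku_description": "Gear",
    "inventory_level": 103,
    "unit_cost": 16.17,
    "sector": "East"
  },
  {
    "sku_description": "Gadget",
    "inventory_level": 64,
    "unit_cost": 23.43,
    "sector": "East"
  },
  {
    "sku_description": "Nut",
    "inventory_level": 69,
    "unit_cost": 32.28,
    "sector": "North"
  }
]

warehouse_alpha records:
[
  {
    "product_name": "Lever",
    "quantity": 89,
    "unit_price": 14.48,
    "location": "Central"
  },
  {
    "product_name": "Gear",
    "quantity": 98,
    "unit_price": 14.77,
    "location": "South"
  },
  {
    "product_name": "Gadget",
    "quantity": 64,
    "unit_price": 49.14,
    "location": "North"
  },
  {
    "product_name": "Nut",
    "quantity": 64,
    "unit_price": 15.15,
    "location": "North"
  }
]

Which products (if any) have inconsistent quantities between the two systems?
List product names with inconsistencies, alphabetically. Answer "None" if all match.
Gear, Lever, Nut

Schema mappings:
- "sku_description" (warehouse_gamma) = "product_name" (warehouse_alpha) = product name
- "inventory_level" (warehouse_gamma) = "quantity" (warehouse_alpha) = quantity

Comparison:
  Lever: 96 vs 89 - MISMATCH
  Gear: 103 vs 98 - MISMATCH
  Gadget: 64 vs 64 - MATCH
  Nut: 69 vs 64 - MISMATCH

Products with inconsistencies: Gear, Lever, Nut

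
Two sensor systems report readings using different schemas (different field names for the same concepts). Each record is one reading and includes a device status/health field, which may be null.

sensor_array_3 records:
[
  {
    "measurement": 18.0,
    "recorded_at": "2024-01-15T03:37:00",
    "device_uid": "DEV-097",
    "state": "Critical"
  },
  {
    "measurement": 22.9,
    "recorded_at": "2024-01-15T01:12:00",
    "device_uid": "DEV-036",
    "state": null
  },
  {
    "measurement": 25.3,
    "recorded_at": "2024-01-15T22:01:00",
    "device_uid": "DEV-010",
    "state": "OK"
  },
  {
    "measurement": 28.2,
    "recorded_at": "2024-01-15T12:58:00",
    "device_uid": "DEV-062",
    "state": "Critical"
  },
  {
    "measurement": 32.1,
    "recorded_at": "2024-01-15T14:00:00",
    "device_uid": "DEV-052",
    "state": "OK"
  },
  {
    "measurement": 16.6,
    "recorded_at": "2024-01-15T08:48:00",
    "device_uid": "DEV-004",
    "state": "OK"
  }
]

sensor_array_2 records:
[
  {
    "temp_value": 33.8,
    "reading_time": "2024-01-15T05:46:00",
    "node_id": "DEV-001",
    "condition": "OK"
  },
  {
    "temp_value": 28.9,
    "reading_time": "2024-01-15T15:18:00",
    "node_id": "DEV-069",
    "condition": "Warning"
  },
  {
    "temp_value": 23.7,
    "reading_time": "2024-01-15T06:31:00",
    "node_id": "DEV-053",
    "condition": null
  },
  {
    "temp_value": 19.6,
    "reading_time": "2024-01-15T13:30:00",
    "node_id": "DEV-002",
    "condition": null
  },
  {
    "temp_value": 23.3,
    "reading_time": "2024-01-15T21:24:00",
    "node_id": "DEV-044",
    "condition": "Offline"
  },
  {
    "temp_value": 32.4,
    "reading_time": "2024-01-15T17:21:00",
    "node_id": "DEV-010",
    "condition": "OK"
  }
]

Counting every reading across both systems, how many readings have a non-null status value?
9

Schema mapping: "state" (sensor_array_3) = "condition" (sensor_array_2) = status

Non-null in sensor_array_3: 5
Non-null in sensor_array_2: 4

Total non-null: 5 + 4 = 9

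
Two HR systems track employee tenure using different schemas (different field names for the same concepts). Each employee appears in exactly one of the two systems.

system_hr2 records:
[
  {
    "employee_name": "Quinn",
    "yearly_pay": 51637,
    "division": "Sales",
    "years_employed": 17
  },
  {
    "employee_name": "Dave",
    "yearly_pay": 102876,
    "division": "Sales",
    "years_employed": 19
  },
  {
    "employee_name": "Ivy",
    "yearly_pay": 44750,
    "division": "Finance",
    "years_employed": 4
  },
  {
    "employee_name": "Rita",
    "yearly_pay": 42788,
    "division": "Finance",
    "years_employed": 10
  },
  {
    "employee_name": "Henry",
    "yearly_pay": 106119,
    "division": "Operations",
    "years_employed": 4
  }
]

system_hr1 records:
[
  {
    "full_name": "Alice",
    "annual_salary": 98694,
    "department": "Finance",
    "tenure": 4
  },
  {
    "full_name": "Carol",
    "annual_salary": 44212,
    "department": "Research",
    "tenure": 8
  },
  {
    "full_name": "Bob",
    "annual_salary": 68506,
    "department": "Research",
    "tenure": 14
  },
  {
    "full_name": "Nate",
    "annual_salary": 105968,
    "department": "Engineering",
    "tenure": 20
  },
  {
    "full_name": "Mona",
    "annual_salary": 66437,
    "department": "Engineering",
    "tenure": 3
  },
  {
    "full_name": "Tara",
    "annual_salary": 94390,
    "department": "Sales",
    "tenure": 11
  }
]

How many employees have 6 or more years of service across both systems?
7

Reconcile schemas: "years_employed" (system_hr2) = "tenure" (system_hr1) = years of service

From system_hr2: 3 employees with >= 6 years
From system_hr1: 4 employees with >= 6 years

Total: 3 + 4 = 7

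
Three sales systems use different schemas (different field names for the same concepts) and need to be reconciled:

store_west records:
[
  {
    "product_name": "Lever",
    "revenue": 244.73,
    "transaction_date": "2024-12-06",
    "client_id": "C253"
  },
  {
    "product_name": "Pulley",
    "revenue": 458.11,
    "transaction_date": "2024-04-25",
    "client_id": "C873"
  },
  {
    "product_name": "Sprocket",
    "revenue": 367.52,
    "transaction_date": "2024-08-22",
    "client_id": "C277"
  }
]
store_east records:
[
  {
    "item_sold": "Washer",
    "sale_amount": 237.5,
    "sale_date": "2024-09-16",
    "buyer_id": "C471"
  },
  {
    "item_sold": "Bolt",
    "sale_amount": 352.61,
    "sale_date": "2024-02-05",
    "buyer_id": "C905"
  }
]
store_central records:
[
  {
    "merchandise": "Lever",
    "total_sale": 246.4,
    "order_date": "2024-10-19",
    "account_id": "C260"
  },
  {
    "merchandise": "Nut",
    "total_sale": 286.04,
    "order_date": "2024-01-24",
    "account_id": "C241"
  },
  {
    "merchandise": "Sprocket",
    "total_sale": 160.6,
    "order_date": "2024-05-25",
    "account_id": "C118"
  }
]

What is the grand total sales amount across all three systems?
2353.51

Schema reconciliation - all amount fields map to sale amount:

store_west (revenue): 1070.36
store_east (sale_amount): 590.11
store_central (total_sale): 693.04

Grand total: 2353.51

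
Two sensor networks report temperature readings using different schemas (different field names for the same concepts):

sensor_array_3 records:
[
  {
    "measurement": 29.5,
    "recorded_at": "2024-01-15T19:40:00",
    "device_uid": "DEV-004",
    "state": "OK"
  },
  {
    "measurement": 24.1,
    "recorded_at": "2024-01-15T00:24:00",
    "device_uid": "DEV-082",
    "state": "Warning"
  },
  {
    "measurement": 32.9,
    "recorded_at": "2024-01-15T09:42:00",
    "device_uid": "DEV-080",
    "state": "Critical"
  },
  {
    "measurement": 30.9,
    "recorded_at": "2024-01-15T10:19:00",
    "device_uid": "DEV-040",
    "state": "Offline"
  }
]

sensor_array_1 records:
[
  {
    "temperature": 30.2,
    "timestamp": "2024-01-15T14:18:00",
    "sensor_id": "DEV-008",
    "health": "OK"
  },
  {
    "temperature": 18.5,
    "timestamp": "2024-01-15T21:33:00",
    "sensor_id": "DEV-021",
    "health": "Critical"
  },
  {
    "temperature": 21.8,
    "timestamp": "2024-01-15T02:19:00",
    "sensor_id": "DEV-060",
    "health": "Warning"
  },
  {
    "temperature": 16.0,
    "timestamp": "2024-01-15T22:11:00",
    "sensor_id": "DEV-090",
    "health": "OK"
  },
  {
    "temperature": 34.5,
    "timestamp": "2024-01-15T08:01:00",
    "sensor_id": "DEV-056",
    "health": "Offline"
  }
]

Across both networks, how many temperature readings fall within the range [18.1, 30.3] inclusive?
5

Schema mapping: "measurement" (sensor_array_3) = "temperature" (sensor_array_1) = temperature

Readings in [18.1, 30.3] from sensor_array_3: 2
Readings in [18.1, 30.3] from sensor_array_1: 3

Total count: 2 + 3 = 5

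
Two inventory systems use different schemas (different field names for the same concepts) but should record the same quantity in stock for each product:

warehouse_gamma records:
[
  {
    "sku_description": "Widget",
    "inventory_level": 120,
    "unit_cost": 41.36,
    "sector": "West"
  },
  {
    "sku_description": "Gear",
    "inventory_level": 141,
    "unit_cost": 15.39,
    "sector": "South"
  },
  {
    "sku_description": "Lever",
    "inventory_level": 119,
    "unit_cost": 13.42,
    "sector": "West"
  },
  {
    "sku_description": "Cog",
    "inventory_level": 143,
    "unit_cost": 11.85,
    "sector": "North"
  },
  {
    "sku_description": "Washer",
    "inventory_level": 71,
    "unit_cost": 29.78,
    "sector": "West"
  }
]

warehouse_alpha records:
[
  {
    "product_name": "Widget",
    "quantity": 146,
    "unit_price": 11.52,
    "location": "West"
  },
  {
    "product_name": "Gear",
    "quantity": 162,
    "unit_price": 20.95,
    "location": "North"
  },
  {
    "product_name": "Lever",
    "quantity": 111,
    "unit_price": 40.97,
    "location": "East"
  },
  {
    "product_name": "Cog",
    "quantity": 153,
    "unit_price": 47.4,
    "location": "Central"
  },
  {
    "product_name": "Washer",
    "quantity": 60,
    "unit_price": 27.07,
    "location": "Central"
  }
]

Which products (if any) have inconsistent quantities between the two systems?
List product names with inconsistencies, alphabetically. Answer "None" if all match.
Cog, Gear, Lever, Washer, Widget

Schema mappings:
- "sku_description" (warehouse_gamma) = "product_name" (warehouse_alpha) = product name
- "inventory_level" (warehouse_gamma) = "quantity" (warehouse_alpha) = quantity

Comparison:
  Widget: 120 vs 146 - MISMATCH
  Gear: 141 vs 162 - MISMATCH
  Lever: 119 vs 111 - MISMATCH
  Cog: 143 vs 153 - MISMATCH
  Washer: 71 vs 60 - MISMATCH

Products with inconsistencies: Cog, Gear, Lever, Washer, Widget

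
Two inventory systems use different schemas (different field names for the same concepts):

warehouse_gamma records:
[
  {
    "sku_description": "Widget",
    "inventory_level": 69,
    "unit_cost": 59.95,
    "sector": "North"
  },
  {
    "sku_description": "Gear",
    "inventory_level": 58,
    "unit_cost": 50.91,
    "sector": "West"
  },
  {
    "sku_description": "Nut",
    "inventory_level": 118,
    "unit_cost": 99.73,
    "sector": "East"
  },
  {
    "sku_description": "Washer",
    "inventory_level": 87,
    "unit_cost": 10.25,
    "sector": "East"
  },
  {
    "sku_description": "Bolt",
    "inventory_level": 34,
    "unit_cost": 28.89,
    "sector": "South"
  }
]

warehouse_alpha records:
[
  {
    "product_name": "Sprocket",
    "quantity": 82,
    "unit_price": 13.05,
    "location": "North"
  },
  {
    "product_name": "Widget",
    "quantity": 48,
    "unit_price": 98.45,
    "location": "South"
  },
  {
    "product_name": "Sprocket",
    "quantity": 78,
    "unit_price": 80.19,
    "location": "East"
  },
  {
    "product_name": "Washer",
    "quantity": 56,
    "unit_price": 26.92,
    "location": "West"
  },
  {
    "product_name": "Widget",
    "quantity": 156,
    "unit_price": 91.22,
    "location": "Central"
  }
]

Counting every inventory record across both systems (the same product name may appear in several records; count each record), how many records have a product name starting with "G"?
1

Schema mapping: "sku_description" (warehouse_gamma) = "product_name" (warehouse_alpha) = product name

Records with product name starting with "G" in warehouse_gamma: 1
Records with product name starting with "G" in warehouse_alpha: 0

Total: 1 + 0 = 1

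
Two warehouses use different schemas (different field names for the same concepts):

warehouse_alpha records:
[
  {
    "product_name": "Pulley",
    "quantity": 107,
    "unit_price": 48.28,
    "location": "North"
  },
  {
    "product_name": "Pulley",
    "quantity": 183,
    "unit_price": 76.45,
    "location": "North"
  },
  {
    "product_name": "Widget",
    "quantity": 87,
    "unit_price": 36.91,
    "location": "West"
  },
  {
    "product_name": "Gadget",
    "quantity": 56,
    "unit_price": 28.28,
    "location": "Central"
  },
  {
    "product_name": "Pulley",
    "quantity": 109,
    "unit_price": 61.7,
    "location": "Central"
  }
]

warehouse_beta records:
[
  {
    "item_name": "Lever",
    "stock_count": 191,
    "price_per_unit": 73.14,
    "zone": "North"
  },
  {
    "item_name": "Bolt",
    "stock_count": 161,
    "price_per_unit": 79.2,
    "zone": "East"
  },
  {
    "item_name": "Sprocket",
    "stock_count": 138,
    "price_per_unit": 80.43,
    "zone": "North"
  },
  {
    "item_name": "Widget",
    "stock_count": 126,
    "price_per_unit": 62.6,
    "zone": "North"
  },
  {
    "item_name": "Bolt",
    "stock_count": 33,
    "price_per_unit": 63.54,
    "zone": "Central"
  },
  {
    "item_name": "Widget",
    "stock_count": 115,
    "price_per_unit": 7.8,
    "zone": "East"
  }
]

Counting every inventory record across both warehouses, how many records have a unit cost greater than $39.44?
8

Schema mapping: "unit_price" (warehouse_alpha) = "price_per_unit" (warehouse_beta) = unit cost

Records > $39.44 in warehouse_alpha: 3
Records > $39.44 in warehouse_beta: 5

Total count: 3 + 5 = 8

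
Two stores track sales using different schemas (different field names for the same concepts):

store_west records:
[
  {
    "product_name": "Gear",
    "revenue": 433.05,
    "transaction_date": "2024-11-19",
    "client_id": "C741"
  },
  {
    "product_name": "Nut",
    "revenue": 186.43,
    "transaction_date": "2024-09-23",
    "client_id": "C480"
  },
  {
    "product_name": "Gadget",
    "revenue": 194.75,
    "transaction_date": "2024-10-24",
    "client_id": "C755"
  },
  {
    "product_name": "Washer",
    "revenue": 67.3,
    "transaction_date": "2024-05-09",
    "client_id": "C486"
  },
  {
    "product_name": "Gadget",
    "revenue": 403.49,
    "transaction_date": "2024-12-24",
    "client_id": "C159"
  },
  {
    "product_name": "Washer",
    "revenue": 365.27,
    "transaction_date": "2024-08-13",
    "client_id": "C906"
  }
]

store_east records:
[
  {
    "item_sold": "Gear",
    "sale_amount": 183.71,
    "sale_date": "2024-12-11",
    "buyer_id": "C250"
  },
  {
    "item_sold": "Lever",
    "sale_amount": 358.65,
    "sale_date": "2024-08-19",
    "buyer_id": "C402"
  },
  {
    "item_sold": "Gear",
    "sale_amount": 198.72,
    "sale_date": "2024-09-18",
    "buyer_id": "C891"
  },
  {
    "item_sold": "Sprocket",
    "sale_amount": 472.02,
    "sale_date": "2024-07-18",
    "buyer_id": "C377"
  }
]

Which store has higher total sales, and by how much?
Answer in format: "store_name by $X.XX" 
store_west by $437.19

Schema mapping: "revenue" (store_west) = "sale_amount" (store_east) = sale amount

Total for store_west: 1650.29
Total for store_east: 1213.10

Difference: |1650.29 - 1213.10| = 437.19
store_west has higher sales by $437.19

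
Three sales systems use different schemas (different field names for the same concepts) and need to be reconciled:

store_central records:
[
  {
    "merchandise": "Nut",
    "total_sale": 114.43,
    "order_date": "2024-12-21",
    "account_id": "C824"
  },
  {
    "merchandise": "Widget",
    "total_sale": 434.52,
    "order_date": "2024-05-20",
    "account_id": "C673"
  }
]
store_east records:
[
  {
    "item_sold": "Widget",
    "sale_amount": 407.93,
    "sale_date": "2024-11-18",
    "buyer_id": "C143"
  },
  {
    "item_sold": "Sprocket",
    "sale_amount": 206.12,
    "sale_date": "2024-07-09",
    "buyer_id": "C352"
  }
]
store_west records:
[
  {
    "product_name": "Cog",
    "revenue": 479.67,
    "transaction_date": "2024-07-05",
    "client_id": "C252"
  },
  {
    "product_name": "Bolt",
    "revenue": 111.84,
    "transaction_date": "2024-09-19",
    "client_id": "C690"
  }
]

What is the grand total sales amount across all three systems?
1754.51

Schema reconciliation - all amount fields map to sale amount:

store_central (total_sale): 548.95
store_east (sale_amount): 614.05
store_west (revenue): 591.51

Grand total: 1754.51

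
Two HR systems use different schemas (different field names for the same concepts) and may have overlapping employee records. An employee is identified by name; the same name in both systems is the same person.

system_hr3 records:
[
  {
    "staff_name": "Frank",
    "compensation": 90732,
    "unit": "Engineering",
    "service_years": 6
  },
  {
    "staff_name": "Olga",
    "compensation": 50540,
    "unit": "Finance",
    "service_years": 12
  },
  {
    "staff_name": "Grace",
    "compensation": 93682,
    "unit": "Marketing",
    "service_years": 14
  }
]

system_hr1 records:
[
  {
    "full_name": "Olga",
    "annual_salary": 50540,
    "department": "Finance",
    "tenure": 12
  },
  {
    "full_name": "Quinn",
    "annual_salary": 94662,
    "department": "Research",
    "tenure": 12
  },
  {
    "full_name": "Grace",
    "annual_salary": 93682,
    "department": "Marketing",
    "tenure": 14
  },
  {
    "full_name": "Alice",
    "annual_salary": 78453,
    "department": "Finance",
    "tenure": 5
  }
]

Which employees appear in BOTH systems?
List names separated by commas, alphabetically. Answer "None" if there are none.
Grace, Olga

Schema mapping: "staff_name" (system_hr3) = "full_name" (system_hr1) = employee name

Names in system_hr3: ['Frank', 'Grace', 'Olga']
Names in system_hr1: ['Alice', 'Grace', 'Olga', 'Quinn']

Intersection: ['Grace', 'Olga']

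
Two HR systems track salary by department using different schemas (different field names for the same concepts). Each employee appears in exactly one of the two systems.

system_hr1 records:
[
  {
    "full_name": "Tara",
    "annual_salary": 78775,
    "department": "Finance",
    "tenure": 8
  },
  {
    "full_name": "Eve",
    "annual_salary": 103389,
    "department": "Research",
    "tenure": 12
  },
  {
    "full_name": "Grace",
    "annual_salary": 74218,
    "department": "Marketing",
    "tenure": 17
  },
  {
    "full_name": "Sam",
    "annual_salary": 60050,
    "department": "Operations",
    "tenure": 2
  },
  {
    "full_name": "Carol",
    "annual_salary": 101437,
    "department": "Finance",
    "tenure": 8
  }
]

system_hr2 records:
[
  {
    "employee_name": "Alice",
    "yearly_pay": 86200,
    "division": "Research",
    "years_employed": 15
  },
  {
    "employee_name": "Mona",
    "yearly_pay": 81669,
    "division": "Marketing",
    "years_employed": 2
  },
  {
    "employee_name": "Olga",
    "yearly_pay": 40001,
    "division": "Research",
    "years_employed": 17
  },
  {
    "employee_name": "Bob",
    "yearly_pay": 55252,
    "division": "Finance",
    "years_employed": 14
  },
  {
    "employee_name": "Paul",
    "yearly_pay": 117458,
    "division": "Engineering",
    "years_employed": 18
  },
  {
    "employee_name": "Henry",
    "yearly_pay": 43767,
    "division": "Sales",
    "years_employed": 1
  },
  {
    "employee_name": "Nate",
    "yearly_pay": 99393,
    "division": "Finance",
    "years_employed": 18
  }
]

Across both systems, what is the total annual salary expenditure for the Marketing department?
155887

Schema mappings:
- "department" (system_hr1) = "division" (system_hr2) = department
- "annual_salary" (system_hr1) = "yearly_pay" (system_hr2) = salary

Marketing salaries from system_hr1: 74218
Marketing salaries from system_hr2: 81669

Total: 74218 + 81669 = 155887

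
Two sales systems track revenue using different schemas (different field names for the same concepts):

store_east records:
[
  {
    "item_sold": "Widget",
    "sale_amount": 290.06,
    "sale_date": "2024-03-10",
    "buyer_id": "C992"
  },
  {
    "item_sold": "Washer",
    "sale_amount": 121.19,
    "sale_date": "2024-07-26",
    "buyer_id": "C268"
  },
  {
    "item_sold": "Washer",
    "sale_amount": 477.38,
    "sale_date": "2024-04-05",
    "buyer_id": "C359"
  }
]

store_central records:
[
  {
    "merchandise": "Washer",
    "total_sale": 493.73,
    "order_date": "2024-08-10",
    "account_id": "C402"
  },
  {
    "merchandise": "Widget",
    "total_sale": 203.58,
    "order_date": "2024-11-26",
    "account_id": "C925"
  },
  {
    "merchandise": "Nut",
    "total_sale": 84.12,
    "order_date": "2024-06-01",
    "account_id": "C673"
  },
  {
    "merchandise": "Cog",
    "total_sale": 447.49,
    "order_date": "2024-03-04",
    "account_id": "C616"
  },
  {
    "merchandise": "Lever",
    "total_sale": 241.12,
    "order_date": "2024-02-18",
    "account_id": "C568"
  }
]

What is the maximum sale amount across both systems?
493.73

Reconcile: "sale_amount" (store_east) = "total_sale" (store_central) = sale amount

Maximum in store_east: 477.38
Maximum in store_central: 493.73

Overall maximum: max(477.38, 493.73) = 493.73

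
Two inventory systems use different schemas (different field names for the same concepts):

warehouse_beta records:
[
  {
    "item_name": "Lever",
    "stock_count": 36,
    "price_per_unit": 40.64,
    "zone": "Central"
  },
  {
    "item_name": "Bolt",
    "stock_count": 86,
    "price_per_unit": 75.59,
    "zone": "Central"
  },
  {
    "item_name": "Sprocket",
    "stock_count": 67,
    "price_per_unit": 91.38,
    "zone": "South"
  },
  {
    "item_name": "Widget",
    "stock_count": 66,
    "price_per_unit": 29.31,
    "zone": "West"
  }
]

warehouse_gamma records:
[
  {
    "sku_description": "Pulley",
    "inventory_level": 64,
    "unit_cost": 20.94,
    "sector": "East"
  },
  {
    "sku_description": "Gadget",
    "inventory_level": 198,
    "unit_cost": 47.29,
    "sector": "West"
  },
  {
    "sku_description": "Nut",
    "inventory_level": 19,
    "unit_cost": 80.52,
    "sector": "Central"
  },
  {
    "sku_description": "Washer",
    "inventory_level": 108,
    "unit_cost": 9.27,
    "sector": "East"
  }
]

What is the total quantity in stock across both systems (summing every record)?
644

To reconcile these schemas, identify the field holding the quantity in stock in each system:
1. In warehouse_beta it is "stock_count"
2. In warehouse_gamma it is "inventory_level"

From warehouse_beta: 36 + 86 + 67 + 66 = 255
From warehouse_gamma: 64 + 198 + 19 + 108 = 389

Total: 255 + 389 = 644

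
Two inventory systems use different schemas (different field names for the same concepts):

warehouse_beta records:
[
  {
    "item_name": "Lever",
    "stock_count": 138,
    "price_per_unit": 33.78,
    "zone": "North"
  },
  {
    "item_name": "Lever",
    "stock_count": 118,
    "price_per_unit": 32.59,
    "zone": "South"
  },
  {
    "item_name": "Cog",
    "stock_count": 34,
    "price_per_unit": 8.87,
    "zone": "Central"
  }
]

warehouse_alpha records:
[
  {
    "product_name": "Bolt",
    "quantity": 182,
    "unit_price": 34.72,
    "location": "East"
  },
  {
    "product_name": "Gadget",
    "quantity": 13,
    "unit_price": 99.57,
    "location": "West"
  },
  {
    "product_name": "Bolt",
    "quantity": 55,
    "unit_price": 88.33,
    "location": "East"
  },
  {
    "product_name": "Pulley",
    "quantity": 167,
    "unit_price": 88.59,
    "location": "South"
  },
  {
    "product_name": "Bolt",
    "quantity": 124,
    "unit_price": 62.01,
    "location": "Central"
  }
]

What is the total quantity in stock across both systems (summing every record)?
831

To reconcile these schemas, identify the field holding the quantity in stock in each system:
1. In warehouse_beta it is "stock_count"
2. In warehouse_alpha it is "quantity"

From warehouse_beta: 138 + 118 + 34 = 290
From warehouse_alpha: 182 + 13 + 55 + 167 + 124 = 541

Total: 290 + 541 = 831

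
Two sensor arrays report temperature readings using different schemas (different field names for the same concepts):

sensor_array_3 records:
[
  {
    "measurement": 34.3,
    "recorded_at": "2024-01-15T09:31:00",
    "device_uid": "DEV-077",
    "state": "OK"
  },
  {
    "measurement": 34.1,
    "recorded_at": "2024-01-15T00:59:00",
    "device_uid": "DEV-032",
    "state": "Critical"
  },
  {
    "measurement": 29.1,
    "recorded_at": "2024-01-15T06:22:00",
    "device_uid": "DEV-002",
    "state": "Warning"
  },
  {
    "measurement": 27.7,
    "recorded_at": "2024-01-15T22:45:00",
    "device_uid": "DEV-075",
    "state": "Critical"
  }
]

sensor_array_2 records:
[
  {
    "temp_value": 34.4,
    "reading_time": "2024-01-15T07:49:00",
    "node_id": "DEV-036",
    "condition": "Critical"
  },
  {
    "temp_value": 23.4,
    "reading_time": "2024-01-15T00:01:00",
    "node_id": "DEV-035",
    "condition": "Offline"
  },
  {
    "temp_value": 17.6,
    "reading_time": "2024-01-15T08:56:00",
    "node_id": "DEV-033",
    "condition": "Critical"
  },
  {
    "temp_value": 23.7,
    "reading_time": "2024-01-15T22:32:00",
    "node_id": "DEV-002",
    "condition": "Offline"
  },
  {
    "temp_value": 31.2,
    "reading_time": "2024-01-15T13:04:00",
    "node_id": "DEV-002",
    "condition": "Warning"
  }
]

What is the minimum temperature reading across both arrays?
17.6

Schema mapping: "measurement" (sensor_array_3) = "temp_value" (sensor_array_2) = temperature reading

Minimum in sensor_array_3: 27.7
Minimum in sensor_array_2: 17.6

Overall minimum: min(27.7, 17.6) = 17.6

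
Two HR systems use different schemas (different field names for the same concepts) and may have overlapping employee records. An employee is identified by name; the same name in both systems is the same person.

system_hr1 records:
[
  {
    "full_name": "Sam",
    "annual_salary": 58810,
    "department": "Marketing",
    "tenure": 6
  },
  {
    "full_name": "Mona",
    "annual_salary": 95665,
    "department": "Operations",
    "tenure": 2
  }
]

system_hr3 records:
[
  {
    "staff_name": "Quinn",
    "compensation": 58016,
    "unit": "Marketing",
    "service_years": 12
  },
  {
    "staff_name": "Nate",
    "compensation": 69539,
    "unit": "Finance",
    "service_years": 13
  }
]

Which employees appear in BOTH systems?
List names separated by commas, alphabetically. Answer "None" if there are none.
None

Schema mapping: "full_name" (system_hr1) = "staff_name" (system_hr3) = employee name

Names in system_hr1: ['Mona', 'Sam']
Names in system_hr3: ['Nate', 'Quinn']

Intersection: None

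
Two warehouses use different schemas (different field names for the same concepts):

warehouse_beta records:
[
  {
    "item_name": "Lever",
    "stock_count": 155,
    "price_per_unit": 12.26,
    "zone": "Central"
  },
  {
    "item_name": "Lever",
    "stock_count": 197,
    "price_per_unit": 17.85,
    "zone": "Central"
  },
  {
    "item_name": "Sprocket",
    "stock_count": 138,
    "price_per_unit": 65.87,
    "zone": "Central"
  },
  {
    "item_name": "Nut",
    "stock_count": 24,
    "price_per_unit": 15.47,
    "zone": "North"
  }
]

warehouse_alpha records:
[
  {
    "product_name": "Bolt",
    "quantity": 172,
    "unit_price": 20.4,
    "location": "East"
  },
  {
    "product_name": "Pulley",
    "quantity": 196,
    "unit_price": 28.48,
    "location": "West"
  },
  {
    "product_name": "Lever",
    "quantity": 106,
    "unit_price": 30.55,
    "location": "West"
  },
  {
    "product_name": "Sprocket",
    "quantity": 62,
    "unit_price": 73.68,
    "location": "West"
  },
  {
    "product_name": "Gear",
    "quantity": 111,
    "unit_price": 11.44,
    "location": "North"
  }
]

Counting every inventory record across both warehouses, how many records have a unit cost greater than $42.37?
2

Schema mapping: "price_per_unit" (warehouse_beta) = "unit_price" (warehouse_alpha) = unit cost

Records > $42.37 in warehouse_beta: 1
Records > $42.37 in warehouse_alpha: 1

Total count: 1 + 1 = 2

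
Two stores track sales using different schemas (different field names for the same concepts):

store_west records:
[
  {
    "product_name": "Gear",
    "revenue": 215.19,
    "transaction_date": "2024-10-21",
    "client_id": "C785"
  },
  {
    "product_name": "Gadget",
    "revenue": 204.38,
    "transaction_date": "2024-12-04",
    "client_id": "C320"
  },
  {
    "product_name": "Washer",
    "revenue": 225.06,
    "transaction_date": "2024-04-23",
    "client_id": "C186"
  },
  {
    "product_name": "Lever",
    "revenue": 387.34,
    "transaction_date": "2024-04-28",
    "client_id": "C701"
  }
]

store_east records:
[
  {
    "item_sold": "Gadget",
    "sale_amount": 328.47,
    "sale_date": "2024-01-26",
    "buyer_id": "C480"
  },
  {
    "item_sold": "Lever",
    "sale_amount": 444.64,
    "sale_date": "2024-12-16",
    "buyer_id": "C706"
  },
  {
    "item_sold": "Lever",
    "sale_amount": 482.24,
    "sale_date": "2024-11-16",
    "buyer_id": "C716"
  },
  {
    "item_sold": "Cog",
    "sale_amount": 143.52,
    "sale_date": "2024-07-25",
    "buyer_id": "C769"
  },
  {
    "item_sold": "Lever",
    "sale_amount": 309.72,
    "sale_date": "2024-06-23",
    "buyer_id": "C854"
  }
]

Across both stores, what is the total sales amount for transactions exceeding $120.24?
2740.56

Schema mapping: "revenue" (store_west) = "sale_amount" (store_east) = sale amount

Sum of sales > $120.24 in store_west: 1031.97
Sum of sales > $120.24 in store_east: 1708.59

Total: 1031.97 + 1708.59 = 2740.56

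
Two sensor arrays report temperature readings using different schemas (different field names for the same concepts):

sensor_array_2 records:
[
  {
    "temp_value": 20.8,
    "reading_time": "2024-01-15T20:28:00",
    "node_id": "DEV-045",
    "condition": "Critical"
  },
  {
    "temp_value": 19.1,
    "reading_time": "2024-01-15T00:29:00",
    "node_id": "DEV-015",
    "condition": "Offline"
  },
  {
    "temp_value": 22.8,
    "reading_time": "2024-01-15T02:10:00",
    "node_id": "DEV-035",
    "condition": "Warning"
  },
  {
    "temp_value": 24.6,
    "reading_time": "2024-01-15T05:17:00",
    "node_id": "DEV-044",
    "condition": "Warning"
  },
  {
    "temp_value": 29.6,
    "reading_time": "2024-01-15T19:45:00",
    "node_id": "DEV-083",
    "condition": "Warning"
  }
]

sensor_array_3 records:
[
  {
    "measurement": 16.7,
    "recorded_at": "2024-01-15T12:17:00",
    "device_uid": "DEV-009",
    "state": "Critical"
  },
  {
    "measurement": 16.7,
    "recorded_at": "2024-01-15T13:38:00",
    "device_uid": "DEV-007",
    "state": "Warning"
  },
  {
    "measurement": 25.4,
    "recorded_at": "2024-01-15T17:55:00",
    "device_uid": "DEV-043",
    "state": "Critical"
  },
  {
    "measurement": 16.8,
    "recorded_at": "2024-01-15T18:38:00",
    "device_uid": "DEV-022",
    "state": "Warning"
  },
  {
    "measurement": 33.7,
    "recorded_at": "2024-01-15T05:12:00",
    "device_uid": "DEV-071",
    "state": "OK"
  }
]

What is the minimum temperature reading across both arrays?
16.7

Schema mapping: "temp_value" (sensor_array_2) = "measurement" (sensor_array_3) = temperature reading

Minimum in sensor_array_2: 19.1
Minimum in sensor_array_3: 16.7

Overall minimum: min(19.1, 16.7) = 16.7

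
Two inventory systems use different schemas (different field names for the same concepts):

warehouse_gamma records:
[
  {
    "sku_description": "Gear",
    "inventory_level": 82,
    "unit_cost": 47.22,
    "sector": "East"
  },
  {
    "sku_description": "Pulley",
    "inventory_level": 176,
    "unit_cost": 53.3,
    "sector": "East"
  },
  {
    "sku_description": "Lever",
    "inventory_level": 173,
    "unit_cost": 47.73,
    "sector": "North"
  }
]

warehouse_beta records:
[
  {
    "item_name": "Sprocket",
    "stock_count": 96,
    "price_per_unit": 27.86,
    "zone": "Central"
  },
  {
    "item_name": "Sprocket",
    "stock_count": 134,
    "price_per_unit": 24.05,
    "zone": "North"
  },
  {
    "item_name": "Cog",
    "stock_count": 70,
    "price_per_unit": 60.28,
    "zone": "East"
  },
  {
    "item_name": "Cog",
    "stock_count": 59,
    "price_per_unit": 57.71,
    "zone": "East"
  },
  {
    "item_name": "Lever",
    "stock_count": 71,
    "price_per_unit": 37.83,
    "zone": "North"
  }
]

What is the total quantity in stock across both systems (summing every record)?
861

To reconcile these schemas, identify the field holding the quantity in stock in each system:
1. In warehouse_gamma it is "inventory_level"
2. In warehouse_beta it is "stock_count"

From warehouse_gamma: 82 + 176 + 173 = 431
From warehouse_beta: 96 + 134 + 70 + 59 + 71 = 430

Total: 431 + 430 = 861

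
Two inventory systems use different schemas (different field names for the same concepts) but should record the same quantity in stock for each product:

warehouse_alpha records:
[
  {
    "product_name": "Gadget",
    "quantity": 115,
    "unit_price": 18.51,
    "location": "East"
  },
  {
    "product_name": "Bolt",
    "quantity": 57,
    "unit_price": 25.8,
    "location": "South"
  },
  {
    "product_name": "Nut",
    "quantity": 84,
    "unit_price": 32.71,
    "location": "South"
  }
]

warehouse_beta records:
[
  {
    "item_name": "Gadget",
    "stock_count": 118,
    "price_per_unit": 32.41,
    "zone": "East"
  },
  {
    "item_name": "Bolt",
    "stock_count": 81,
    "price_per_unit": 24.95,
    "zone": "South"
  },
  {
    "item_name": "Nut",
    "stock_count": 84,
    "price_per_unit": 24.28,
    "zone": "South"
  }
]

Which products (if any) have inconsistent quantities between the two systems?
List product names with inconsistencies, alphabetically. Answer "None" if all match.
Bolt, Gadget

Schema mappings:
- "product_name" (warehouse_alpha) = "item_name" (warehouse_beta) = product name
- "quantity" (warehouse_alpha) = "stock_count" (warehouse_beta) = quantity

Comparison:
  Gadget: 115 vs 118 - MISMATCH
  Bolt: 57 vs 81 - MISMATCH
  Nut: 84 vs 84 - MATCH

Products with inconsistencies: Bolt, Gadget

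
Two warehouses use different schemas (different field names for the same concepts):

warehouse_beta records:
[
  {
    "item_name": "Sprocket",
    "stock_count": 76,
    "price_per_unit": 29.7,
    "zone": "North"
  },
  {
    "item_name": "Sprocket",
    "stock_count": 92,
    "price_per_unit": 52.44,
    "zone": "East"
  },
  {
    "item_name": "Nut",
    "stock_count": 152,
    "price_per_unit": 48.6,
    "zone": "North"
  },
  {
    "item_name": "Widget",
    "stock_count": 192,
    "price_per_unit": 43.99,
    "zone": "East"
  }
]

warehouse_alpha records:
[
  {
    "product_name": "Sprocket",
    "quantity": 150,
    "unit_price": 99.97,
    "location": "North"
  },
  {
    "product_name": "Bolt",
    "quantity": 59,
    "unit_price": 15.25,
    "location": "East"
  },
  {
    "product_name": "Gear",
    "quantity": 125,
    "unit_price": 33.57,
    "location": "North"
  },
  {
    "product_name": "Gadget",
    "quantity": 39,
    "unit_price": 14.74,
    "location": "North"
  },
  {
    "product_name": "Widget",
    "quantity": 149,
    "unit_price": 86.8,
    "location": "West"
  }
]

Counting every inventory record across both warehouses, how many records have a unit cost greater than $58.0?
2

Schema mapping: "price_per_unit" (warehouse_beta) = "unit_price" (warehouse_alpha) = unit cost

Records > $58.0 in warehouse_beta: 0
Records > $58.0 in warehouse_alpha: 2

Total count: 0 + 2 = 2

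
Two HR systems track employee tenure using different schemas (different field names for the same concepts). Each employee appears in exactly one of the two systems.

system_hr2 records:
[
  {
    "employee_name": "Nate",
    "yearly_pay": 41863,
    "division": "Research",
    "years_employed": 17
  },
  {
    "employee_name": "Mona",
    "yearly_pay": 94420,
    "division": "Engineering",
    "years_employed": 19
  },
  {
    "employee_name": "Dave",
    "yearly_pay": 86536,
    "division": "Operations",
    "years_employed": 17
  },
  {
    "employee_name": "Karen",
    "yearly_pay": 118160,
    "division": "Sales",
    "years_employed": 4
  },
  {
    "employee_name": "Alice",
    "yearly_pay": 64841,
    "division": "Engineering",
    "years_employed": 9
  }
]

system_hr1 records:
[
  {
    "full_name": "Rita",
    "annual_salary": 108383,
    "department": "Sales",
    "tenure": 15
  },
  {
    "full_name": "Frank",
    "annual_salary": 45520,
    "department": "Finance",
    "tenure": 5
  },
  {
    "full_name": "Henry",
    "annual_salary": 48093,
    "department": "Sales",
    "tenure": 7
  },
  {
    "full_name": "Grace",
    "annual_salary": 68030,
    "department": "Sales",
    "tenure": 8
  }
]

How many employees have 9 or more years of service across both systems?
5

Reconcile schemas: "years_employed" (system_hr2) = "tenure" (system_hr1) = years of service

From system_hr2: 4 employees with >= 9 years
From system_hr1: 1 employees with >= 9 years

Total: 4 + 1 = 5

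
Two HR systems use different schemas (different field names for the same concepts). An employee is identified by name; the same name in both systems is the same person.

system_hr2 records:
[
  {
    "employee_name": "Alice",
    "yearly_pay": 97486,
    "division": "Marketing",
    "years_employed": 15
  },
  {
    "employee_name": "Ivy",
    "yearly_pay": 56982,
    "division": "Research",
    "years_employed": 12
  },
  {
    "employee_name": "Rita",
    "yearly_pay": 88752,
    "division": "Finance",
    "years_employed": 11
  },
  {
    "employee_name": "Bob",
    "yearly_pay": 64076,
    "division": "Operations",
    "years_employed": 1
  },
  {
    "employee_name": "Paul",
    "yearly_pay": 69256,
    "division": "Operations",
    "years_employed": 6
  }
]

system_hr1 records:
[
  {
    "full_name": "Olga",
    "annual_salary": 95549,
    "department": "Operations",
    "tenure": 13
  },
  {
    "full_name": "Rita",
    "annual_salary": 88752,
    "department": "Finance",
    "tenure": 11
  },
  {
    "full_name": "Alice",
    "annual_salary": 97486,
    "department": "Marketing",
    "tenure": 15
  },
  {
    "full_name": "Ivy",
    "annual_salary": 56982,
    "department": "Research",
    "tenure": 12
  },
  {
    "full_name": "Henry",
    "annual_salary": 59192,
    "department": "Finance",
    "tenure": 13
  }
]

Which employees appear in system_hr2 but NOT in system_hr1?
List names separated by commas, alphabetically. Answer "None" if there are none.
Bob, Paul

Schema mapping: "employee_name" (system_hr2) = "full_name" (system_hr1) = employee name

Names in system_hr2: ['Alice', 'Bob', 'Ivy', 'Paul', 'Rita']
Names in system_hr1: ['Alice', 'Henry', 'Ivy', 'Olga', 'Rita']

In system_hr2 but not system_hr1: ['Bob', 'Paul']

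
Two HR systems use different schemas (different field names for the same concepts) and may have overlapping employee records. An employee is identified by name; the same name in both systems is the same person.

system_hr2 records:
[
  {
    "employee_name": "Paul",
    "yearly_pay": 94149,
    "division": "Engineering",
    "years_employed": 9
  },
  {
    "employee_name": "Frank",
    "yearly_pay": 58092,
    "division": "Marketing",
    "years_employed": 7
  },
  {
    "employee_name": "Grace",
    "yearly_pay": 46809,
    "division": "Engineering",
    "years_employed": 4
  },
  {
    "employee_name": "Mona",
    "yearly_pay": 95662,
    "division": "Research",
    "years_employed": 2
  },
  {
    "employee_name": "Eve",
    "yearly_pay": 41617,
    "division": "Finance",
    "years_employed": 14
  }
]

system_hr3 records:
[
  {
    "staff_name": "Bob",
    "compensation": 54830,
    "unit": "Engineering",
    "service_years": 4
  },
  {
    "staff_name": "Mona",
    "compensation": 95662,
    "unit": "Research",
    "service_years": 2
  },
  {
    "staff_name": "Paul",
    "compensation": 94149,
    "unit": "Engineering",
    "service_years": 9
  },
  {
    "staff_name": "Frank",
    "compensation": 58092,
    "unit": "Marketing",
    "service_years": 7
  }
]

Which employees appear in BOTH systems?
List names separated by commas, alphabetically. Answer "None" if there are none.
Frank, Mona, Paul

Schema mapping: "employee_name" (system_hr2) = "staff_name" (system_hr3) = employee name

Names in system_hr2: ['Eve', 'Frank', 'Grace', 'Mona', 'Paul']
Names in system_hr3: ['Bob', 'Frank', 'Mona', 'Paul']

Intersection: ['Frank', 'Mona', 'Paul']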